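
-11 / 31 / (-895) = 11 / 27745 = 0.00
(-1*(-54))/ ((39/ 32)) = 576/ 13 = 44.31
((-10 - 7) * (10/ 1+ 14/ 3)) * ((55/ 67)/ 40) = -2057/ 402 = -5.12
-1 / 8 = -0.12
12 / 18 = 2 / 3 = 0.67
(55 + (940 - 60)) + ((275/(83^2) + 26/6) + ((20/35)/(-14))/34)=16171863824/17215611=939.37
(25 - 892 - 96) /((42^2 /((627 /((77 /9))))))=-54891 /1372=-40.01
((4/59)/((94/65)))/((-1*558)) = -65/773667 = -0.00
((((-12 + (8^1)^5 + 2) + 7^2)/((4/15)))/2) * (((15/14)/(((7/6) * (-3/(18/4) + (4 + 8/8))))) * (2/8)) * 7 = 66434175/2912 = 22813.93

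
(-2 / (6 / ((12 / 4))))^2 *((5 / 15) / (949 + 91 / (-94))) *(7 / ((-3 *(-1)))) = 658 / 802035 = 0.00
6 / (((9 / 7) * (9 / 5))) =70 / 27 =2.59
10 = 10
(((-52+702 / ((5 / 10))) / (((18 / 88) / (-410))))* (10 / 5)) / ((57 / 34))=-3232993.06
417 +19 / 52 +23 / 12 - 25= 15377 / 39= 394.28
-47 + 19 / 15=-686 / 15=-45.73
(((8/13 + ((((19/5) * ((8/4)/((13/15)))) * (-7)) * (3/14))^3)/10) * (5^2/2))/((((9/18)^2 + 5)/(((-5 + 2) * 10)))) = 249942950/15379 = 16252.22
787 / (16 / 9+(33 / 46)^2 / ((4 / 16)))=205.14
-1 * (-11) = 11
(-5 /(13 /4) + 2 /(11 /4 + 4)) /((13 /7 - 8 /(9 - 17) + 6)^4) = -261709 /1296623484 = -0.00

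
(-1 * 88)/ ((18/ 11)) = -484/ 9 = -53.78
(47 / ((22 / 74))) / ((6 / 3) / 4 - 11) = -3478 / 231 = -15.06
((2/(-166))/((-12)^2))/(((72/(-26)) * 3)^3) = 0.00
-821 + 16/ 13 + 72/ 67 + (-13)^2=-565884/ 871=-649.69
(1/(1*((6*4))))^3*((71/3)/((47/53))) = 3763/1949184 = 0.00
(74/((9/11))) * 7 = 5698/9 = 633.11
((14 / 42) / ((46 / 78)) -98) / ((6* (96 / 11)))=-2739 / 1472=-1.86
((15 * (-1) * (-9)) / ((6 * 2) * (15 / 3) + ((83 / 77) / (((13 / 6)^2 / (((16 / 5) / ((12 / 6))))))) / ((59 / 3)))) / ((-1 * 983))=-0.00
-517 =-517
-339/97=-3.49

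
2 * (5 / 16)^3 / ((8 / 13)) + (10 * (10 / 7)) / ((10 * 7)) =243465 / 802816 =0.30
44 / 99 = 4 / 9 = 0.44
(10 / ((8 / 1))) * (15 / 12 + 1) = 45 / 16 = 2.81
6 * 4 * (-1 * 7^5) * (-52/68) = 308457.88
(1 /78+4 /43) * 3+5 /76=16285 /42484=0.38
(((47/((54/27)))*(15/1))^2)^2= 247033850625/16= 15439615664.06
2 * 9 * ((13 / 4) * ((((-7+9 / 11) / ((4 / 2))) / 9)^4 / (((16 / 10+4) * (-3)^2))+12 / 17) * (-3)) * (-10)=4722214607240 / 3810364173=1239.31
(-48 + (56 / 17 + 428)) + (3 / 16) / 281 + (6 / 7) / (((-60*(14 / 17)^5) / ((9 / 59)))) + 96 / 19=78291219674501481 / 201603966410560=388.34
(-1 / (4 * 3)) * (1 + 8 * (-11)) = 7.25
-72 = -72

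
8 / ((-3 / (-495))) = 1320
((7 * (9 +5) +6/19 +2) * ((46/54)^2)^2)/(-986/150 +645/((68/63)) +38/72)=453370404100/5076949819959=0.09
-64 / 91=-0.70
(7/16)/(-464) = -7/7424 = -0.00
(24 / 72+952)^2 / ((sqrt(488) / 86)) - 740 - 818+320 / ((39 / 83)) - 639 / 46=-1598213 / 1794+350985307 * sqrt(122) / 1098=3529855.43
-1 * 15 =-15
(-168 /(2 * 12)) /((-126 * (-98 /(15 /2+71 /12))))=-23 /3024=-0.01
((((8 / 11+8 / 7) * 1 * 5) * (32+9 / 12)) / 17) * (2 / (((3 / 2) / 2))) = 62880 / 1309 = 48.04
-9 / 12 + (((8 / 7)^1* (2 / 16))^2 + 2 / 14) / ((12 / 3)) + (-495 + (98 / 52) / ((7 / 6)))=-1258951 / 2548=-494.09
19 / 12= 1.58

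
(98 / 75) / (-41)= -0.03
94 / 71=1.32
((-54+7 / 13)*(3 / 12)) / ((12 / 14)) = -15.59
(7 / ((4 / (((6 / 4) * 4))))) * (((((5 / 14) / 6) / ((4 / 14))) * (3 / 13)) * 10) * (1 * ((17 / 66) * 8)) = 2975 / 286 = 10.40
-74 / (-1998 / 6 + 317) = 37 / 8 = 4.62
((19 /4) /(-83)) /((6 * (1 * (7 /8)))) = -19 /1743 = -0.01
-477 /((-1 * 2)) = 477 /2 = 238.50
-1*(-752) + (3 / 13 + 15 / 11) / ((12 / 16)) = 107840 / 143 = 754.13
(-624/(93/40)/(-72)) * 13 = 13520/279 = 48.46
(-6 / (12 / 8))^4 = 256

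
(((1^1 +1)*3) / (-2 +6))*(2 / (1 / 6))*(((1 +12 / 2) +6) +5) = 324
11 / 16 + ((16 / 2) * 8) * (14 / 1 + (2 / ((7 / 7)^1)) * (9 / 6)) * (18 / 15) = 104503 / 80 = 1306.29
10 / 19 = 0.53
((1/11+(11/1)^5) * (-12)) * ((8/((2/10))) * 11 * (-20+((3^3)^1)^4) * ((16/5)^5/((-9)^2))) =-31589660609493336064/16875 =-1871979887969975.47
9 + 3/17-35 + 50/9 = -3101/153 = -20.27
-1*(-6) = 6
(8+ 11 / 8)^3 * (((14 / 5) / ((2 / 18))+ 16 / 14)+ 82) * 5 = 99984375 / 224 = 446358.82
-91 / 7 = -13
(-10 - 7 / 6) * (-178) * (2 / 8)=496.92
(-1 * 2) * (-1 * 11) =22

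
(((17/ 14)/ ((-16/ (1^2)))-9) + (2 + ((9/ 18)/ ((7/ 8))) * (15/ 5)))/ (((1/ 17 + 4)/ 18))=-61251/ 2576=-23.78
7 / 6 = 1.17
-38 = -38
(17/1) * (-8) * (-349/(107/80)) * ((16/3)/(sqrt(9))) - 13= 60741401/963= 63075.18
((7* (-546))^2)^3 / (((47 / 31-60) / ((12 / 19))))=-23664152541485426810112 / 703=-33661667911074575832.31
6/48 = 1/8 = 0.12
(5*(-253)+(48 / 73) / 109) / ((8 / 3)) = -30196671 / 63656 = -474.37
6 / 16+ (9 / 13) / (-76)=723 / 1976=0.37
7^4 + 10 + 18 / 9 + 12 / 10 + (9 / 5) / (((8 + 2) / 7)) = 2415.46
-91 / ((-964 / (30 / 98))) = 195 / 6748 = 0.03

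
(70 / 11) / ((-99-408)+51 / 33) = -7 / 556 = -0.01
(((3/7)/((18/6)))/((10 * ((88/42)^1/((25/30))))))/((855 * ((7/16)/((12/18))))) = 2/197505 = 0.00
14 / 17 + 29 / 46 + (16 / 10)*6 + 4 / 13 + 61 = 3678143 / 50830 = 72.36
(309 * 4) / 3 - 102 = 310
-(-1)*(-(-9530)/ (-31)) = -9530/ 31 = -307.42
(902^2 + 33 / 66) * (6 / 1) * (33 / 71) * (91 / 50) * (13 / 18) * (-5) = -21174870717 / 1420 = -14911880.79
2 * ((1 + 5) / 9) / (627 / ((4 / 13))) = 16 / 24453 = 0.00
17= 17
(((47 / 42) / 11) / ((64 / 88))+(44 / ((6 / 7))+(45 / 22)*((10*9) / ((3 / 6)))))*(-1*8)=-517015 / 154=-3357.24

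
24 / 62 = 12 / 31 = 0.39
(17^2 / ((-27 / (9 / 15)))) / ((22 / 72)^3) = -1498176 / 6655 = -225.12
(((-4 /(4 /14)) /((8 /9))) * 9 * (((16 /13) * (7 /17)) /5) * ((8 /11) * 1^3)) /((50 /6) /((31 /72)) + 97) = -3937248 /43843085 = -0.09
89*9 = 801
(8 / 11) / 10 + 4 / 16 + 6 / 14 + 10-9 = 2697 / 1540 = 1.75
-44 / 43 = -1.02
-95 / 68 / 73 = -95 / 4964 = -0.02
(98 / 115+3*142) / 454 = 24544 / 26105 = 0.94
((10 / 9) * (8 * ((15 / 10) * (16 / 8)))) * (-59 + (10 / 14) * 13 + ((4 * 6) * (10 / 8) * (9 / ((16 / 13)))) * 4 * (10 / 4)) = 400220 / 7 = 57174.29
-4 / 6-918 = -2756 / 3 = -918.67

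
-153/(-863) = 153/863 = 0.18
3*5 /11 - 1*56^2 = -34481 /11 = -3134.64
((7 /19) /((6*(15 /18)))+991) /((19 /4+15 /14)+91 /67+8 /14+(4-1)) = 58876384 /638685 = 92.18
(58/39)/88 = 29/1716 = 0.02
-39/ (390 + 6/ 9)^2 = -351/ 1373584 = -0.00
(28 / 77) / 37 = 4 / 407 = 0.01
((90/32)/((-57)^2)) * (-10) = -25/2888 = -0.01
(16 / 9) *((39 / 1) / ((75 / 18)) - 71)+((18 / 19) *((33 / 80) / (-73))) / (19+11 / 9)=-49792221917 / 454381200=-109.58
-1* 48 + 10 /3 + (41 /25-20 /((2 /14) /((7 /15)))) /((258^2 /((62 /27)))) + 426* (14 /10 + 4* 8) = 955927452833 /67396050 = 14183.73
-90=-90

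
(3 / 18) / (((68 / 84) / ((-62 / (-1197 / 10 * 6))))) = 155 / 8721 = 0.02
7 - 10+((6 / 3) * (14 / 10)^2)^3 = 894317 / 15625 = 57.24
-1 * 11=-11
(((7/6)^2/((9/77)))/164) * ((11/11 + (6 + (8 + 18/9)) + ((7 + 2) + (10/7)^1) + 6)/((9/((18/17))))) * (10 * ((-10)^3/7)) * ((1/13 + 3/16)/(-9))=2646875/225828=11.72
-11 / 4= -2.75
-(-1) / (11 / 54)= 54 / 11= 4.91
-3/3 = -1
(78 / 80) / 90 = 13 / 1200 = 0.01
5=5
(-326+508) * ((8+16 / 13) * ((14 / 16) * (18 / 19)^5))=2777664960 / 2476099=1121.79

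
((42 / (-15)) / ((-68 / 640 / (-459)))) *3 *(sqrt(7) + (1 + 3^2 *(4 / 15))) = -616896 / 5-36288 *sqrt(7) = -219388.22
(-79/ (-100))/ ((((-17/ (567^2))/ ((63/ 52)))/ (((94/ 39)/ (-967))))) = 25067461797/ 555638200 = 45.11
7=7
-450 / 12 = -75 / 2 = -37.50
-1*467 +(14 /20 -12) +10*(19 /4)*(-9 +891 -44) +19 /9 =3539593 /90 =39328.81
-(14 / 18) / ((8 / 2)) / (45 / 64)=-112 / 405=-0.28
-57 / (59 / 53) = -3021 / 59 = -51.20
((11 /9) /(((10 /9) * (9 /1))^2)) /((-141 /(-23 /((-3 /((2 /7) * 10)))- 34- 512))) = 60533 /1332450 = 0.05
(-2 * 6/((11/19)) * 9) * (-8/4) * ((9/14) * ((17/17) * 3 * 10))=554040/77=7195.32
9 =9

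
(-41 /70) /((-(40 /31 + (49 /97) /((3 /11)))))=369861 /1984430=0.19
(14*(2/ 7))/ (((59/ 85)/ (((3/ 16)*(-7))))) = -1785/ 236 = -7.56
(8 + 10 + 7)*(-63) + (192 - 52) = -1435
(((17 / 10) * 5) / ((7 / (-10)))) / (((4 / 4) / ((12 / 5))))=-204 / 7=-29.14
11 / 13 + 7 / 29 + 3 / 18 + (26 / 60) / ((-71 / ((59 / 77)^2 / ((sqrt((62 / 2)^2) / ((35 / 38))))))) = 66986650567 / 53414405044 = 1.25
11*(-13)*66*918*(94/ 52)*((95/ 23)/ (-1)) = 1487889810/ 23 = 64690861.30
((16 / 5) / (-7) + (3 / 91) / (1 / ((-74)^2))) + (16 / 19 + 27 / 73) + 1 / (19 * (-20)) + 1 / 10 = 457863947 / 2524340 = 181.38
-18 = -18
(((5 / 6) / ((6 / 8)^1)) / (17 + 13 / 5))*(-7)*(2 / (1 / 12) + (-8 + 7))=-575 / 63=-9.13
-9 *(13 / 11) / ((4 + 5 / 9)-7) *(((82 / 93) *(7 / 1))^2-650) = -309603879 / 116281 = -2662.55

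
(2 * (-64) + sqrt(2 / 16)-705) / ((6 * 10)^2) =-833 / 3600 + sqrt(2) / 14400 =-0.23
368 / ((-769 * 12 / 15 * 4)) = -115 / 769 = -0.15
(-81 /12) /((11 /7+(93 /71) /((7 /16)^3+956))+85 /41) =-239396270589 /129308364440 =-1.85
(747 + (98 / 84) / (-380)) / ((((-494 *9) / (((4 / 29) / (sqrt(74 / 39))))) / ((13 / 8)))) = -1703153 *sqrt(2886) / 3346729920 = -0.03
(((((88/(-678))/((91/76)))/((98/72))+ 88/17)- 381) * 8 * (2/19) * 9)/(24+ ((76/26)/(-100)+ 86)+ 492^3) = -7727732253600/323044905951070639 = -0.00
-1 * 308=-308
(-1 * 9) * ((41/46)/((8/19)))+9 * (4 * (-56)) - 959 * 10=-4278019/368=-11625.05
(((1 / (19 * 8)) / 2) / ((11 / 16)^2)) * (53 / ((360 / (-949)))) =-100594 / 103455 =-0.97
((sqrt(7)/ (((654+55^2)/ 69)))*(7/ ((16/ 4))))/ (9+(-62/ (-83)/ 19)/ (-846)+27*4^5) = 322195293*sqrt(7)/ 271498171377056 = 0.00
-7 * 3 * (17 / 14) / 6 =-17 / 4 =-4.25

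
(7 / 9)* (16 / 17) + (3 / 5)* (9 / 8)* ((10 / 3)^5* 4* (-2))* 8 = -2719888 / 153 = -17777.05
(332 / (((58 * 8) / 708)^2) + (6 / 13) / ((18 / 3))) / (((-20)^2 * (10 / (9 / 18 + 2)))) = 6761471 / 13994240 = 0.48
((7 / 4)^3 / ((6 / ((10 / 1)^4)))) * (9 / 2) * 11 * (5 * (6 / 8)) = 106115625 / 64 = 1658056.64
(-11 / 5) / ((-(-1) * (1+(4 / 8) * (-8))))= 11 / 15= 0.73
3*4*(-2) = -24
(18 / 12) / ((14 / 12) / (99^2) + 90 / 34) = 1499553 / 2646389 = 0.57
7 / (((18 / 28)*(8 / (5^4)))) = 30625 / 36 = 850.69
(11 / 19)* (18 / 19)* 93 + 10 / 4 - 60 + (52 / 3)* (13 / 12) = 79835 / 6498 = 12.29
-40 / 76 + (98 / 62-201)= -117768 / 589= -199.95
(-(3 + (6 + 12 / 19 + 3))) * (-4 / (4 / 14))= 3360 / 19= 176.84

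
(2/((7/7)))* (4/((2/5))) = 20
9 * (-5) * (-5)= 225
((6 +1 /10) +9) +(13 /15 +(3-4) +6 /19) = 8711 /570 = 15.28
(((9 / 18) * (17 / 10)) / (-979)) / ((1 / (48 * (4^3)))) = -2.67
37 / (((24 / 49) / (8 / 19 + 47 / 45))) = 2271689 / 20520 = 110.71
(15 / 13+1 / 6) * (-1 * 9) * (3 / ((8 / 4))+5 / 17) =-18849 / 884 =-21.32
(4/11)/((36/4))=4/99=0.04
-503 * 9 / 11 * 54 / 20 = -122229 / 110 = -1111.17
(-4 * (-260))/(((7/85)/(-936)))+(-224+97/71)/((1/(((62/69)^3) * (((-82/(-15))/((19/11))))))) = -183347976492356848/15510552435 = -11820854.05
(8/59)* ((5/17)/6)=20/3009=0.01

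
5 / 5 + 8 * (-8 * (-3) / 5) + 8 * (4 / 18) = 1853 / 45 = 41.18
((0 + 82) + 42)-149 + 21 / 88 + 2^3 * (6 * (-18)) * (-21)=1594493 / 88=18119.24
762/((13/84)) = 64008/13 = 4923.69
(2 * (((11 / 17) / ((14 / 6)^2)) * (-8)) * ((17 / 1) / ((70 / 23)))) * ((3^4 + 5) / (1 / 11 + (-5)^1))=957352 / 5145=186.07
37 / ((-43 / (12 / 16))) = -111 / 172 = -0.65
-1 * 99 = -99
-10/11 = -0.91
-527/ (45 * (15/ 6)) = -1054/ 225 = -4.68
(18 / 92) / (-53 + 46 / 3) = -27 / 5198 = -0.01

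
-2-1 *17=-19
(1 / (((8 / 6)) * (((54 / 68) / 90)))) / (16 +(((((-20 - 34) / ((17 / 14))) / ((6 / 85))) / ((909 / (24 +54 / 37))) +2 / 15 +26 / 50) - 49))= -23823375 / 14011462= -1.70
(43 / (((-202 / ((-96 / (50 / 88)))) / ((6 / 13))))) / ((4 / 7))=953568 / 32825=29.05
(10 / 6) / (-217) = -5 / 651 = -0.01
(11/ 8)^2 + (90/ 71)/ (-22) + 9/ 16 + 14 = 819513/ 49984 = 16.40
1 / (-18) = -1 / 18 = -0.06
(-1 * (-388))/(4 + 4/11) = 1067/12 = 88.92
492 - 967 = -475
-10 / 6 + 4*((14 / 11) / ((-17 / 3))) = -1439 / 561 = -2.57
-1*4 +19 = 15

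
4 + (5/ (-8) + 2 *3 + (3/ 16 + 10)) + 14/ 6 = 21.90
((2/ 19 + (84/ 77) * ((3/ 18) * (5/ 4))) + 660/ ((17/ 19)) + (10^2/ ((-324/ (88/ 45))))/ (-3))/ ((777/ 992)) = 812868619408/ 862515621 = 942.44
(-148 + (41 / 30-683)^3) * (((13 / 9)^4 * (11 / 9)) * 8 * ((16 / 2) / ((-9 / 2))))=42983572158254162864 / 1793613375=23964792389.14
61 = 61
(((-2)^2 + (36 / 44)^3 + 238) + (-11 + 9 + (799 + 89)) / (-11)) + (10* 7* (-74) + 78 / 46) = -5016.30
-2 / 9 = -0.22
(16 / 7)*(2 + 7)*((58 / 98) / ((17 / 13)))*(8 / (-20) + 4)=977184 / 29155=33.52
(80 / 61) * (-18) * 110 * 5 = -792000 / 61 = -12983.61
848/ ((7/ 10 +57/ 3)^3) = 848000/ 7645373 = 0.11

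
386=386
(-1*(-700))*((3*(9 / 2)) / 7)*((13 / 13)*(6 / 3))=2700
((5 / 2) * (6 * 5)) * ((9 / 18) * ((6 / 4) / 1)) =225 / 4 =56.25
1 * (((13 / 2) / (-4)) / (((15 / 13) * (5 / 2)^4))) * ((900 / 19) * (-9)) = 36504 / 2375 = 15.37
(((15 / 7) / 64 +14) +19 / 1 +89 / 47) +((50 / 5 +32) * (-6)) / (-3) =2504129 / 21056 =118.93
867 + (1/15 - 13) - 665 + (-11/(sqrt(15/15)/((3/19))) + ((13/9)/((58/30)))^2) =187.89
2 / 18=1 / 9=0.11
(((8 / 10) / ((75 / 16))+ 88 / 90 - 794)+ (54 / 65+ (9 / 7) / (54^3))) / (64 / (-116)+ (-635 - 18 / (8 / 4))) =4571142377003 / 3720025764000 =1.23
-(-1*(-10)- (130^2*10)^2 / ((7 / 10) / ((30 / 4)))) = 2142074999930 / 7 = 306010714275.71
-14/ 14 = -1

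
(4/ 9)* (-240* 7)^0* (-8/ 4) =-8/ 9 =-0.89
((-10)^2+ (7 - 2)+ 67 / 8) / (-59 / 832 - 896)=-94328 / 745531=-0.13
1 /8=0.12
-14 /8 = -7 /4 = -1.75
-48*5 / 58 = -120 / 29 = -4.14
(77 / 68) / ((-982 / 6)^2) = 693 / 16393508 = 0.00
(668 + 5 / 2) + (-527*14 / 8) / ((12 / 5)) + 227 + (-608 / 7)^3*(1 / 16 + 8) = -86972010739 / 16464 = -5282556.53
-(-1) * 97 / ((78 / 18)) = 291 / 13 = 22.38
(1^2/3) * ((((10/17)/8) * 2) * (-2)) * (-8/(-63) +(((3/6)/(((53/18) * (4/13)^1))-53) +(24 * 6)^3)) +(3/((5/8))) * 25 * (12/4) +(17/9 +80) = -199099522247/681156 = -292296.51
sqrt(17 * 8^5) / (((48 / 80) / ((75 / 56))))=2000 * sqrt(34) / 7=1665.99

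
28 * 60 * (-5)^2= 42000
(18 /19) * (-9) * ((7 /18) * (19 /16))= -63 /16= -3.94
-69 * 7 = -483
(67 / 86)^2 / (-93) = -4489 / 687828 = -0.01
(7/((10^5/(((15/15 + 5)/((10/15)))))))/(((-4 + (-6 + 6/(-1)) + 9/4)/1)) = -63/1375000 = -0.00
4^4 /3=256 /3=85.33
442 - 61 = 381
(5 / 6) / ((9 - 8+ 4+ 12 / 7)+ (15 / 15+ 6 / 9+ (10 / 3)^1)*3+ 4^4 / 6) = 35 / 2704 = 0.01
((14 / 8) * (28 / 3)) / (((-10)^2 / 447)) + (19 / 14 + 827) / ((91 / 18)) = 15088037 / 63700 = 236.86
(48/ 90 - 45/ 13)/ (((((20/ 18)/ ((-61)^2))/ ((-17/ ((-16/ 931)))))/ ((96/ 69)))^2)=-53470767415859838513/ 859625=-62202434103079.64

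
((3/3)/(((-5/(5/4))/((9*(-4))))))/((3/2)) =6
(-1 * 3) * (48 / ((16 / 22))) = -198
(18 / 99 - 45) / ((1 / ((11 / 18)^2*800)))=-1084600 / 81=-13390.12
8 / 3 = 2.67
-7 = -7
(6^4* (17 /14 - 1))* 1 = 1944 /7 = 277.71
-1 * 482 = -482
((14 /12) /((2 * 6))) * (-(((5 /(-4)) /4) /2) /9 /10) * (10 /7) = 5 /20736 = 0.00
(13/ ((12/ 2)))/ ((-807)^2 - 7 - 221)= 13/ 3906126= 0.00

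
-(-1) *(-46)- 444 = -490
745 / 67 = 11.12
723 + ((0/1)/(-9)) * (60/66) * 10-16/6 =2161/3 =720.33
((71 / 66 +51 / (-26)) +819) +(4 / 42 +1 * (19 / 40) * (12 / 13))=24583997 / 30030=818.65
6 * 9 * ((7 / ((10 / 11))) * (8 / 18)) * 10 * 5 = 9240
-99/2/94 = -99/188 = -0.53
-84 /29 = -2.90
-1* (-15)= 15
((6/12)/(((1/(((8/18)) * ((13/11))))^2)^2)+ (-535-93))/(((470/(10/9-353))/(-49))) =-936091379567246/40633211223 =-23037.59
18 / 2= 9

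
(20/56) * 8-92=-89.14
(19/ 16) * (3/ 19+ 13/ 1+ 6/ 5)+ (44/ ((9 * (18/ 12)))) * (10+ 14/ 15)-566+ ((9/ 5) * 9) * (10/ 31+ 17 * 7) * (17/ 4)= 193398331/ 25110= 7702.04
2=2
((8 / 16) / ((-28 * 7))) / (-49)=1 / 19208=0.00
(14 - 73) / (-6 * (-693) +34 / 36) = -1062 / 74861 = -0.01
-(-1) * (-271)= -271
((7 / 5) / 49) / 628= 1 / 21980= 0.00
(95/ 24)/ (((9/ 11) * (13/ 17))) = 17765/ 2808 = 6.33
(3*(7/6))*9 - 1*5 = 53/2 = 26.50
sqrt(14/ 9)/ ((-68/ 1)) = -sqrt(14)/ 204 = -0.02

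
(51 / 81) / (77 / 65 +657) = 1105 / 1155114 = 0.00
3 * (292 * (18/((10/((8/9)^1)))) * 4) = 28032/5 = 5606.40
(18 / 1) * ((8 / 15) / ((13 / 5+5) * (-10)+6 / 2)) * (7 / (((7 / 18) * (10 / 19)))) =-4.50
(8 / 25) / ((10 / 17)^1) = 0.54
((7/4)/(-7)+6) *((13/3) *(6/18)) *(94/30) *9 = 14053/60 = 234.22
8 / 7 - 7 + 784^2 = 4302551 / 7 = 614650.14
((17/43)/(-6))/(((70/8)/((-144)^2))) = -235008/1505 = -156.15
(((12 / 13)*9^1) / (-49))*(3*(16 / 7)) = -5184 / 4459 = -1.16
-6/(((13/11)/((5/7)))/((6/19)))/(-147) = 660/84721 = 0.01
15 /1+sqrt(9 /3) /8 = sqrt(3) /8+15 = 15.22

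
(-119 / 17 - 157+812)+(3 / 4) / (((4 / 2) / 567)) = 860.62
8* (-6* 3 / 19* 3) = -432 / 19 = -22.74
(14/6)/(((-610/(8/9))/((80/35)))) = -64/8235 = -0.01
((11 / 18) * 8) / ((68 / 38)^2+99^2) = 15884 / 31853853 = 0.00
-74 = -74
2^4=16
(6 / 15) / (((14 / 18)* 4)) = 9 / 70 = 0.13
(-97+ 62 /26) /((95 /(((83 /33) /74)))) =-0.03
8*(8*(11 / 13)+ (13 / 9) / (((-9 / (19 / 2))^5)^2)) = 3863960241054577 / 52218083189376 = 74.00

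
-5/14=-0.36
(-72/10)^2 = 1296/25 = 51.84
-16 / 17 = -0.94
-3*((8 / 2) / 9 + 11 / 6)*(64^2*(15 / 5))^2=-1031798784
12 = 12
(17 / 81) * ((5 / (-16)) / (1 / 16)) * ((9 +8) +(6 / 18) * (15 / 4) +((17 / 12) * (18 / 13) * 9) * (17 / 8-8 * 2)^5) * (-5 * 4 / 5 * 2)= -657424117596905 / 8626176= -76212694.66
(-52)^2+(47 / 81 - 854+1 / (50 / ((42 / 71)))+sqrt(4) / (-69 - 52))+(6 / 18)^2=32195979421 / 17396775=1850.69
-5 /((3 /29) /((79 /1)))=-11455 /3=-3818.33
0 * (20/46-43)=0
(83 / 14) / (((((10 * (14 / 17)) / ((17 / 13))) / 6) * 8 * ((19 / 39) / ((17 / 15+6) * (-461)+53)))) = -873102813 / 186200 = -4689.06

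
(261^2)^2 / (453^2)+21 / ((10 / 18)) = 2582348634 / 114005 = 22651.19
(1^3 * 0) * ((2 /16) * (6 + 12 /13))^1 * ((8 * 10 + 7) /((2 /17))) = 0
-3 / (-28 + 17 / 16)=48 / 431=0.11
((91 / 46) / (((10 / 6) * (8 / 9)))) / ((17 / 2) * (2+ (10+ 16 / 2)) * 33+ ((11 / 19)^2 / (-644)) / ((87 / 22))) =540168993 / 2269369264360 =0.00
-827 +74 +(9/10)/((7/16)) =-26283/35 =-750.94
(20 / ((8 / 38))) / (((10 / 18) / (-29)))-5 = -4964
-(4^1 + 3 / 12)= -17 / 4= -4.25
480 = 480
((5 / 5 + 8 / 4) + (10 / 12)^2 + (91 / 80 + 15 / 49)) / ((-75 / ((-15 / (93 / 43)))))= 7794653 / 16405200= 0.48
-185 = -185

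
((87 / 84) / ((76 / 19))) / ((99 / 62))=899 / 5544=0.16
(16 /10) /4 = 2 /5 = 0.40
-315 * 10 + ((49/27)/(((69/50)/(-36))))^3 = -109262.66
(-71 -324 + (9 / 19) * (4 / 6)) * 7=-52493 / 19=-2762.79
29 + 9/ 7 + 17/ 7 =229/ 7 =32.71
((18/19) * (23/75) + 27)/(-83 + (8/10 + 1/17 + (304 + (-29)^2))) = 220371/8582585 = 0.03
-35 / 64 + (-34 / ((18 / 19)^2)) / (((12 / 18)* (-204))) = -1391 / 5184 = -0.27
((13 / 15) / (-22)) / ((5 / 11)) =-13 / 150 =-0.09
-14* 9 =-126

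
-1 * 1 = -1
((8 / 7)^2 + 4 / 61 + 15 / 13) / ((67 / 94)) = 9224690 / 2603419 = 3.54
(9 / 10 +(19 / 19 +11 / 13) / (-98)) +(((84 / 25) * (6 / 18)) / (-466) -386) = -2858003991 / 7421050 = -385.12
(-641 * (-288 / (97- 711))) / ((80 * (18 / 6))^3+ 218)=-46152 / 2122017463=-0.00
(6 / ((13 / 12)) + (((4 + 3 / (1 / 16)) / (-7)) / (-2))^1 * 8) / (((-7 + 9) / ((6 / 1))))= 9624 / 91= 105.76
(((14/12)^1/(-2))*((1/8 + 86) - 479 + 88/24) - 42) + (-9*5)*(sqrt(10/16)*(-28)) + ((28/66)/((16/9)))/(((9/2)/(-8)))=584857/3168 + 315*sqrt(10)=1180.73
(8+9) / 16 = 17 / 16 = 1.06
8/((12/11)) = 22/3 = 7.33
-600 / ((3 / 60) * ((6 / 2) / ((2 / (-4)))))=2000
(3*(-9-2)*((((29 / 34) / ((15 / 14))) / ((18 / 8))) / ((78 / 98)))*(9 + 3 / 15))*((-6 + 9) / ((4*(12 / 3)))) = -2516591 / 99450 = -25.31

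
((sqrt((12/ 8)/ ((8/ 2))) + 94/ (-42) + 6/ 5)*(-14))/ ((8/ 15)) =109/ 4 - 105*sqrt(6)/ 16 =11.18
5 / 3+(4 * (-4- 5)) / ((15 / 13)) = -443 / 15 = -29.53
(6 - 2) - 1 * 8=-4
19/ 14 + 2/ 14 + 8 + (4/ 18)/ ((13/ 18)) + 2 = 307/ 26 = 11.81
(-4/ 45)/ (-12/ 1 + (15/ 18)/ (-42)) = 112/ 15145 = 0.01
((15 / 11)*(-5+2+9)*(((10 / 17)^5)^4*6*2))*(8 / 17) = 864000000000000000000000 / 760011273043096061689099387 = 0.00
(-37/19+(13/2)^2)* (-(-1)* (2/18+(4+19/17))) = 204200/969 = 210.73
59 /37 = 1.59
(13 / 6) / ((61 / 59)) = 767 / 366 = 2.10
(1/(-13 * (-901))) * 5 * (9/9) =5/11713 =0.00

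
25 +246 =271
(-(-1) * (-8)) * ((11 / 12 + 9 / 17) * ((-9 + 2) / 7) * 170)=5900 / 3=1966.67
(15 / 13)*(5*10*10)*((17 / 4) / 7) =31875 / 91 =350.27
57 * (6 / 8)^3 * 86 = 66177 / 32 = 2068.03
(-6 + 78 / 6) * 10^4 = 70000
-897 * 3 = -2691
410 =410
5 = 5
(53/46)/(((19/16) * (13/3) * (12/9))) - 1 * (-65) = 370219/5681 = 65.17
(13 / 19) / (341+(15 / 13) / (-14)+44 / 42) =7098 / 3547547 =0.00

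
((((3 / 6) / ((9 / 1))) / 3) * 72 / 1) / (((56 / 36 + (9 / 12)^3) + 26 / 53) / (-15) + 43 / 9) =610560 / 2112497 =0.29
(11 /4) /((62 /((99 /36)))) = 121 /992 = 0.12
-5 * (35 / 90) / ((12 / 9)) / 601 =-35 / 14424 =-0.00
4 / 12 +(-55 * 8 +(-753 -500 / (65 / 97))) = -75614 / 39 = -1938.82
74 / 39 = 1.90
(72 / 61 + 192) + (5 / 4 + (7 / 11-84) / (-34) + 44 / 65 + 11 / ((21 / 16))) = 12826405057 / 62282220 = 205.94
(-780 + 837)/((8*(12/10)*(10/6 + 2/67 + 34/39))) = 2.31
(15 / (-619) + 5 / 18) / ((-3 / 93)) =-87575 / 11142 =-7.86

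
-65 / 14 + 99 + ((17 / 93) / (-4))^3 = 34001744713 / 360351936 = 94.36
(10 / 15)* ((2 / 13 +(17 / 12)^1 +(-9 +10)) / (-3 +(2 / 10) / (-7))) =-14035 / 24804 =-0.57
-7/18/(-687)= 7/12366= 0.00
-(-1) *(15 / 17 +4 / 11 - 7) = -1076 / 187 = -5.75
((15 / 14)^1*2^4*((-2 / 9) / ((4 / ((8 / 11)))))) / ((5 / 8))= -256 / 231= -1.11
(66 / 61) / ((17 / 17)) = 66 / 61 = 1.08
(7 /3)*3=7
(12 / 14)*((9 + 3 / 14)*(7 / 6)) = 129 / 14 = 9.21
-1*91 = -91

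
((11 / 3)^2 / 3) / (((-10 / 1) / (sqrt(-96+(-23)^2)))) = -121 * sqrt(433) / 270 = -9.33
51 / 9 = 17 / 3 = 5.67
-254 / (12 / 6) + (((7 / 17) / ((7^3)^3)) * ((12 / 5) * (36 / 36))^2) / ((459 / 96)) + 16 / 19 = -99836697268597 / 791363057275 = -126.16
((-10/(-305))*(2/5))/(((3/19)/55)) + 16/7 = 8780/1281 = 6.85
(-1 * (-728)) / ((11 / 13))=9464 / 11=860.36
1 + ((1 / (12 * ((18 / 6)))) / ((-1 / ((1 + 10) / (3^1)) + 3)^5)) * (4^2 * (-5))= 10773949 / 10935000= 0.99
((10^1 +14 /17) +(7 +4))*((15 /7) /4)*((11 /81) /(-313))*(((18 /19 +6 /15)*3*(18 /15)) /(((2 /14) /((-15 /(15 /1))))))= 261184 /1516485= 0.17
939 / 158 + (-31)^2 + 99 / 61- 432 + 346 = 8506171 / 9638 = 882.57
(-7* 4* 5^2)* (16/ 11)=-11200/ 11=-1018.18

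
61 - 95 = -34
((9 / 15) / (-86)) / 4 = -3 / 1720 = -0.00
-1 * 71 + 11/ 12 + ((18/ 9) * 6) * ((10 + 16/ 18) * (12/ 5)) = 14611/ 60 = 243.52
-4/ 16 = -1/ 4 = -0.25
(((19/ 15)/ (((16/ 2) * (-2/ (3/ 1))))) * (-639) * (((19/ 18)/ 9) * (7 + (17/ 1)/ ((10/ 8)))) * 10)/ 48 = 2639993/ 34560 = 76.39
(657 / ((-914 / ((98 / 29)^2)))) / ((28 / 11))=-2478861 / 768674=-3.22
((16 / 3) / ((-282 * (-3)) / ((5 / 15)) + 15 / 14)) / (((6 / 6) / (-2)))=-448 / 106641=-0.00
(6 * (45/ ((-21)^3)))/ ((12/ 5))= -0.01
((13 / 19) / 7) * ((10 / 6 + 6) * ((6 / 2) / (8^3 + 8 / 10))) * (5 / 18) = 7475 / 6138216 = 0.00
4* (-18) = -72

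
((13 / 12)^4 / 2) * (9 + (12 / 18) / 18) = 1742221 / 279936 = 6.22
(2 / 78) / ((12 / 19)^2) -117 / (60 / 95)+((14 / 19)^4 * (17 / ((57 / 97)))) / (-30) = -185.47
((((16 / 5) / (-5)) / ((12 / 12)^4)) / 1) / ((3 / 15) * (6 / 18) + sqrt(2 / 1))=48 / 2245-144 * sqrt(2) / 449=-0.43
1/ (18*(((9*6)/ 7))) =7/ 972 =0.01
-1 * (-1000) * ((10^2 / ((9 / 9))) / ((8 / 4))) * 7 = 350000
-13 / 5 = -2.60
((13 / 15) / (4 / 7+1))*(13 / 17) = 1183 / 2805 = 0.42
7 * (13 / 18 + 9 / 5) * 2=1589 / 45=35.31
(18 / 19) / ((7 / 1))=18 / 133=0.14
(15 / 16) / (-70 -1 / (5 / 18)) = -75 / 5888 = -0.01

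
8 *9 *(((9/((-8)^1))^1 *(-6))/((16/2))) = 243/4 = 60.75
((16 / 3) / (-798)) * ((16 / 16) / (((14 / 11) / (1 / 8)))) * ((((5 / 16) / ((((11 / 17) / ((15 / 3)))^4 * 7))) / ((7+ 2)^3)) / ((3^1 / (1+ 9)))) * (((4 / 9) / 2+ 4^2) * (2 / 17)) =-5603890625 / 6146382302676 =-0.00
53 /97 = 0.55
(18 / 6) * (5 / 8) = 15 / 8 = 1.88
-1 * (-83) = 83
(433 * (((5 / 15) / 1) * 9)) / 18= 433 / 6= 72.17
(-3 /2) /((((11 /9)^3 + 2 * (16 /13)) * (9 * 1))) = -3159 /81262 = -0.04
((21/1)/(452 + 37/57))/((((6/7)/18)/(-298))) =-7490826/25801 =-290.33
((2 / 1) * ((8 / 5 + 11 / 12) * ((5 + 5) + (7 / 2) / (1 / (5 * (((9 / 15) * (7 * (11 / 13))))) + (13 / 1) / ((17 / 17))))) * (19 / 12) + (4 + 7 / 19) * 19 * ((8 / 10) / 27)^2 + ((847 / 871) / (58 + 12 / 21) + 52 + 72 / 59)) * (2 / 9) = 19262624073000929 / 641419326849600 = 30.03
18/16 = 9/8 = 1.12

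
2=2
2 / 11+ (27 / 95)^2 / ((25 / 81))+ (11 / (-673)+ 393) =657142167247 / 1670301875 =393.43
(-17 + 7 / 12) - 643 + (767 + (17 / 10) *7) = 7169 / 60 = 119.48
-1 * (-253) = 253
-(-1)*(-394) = -394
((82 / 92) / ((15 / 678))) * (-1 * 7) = -32431 / 115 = -282.01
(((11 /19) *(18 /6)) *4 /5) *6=792 /95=8.34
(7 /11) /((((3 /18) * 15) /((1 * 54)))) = 756 /55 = 13.75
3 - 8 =-5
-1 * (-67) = 67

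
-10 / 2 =-5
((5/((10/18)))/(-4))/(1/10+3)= -45/62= -0.73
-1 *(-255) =255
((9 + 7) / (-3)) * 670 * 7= -75040 / 3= -25013.33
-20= -20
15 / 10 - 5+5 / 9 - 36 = -701 / 18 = -38.94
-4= -4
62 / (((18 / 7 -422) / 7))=-1519 / 1468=-1.03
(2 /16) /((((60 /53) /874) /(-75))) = -115805 /16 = -7237.81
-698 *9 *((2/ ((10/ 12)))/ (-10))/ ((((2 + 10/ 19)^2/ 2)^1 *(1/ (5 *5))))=377967/ 32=11811.47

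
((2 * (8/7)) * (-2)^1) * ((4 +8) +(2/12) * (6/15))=-5792/105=-55.16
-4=-4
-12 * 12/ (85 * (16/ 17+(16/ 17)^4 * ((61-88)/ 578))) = -12778713/ 6822805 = -1.87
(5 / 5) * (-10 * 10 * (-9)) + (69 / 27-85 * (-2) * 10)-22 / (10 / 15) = 23126 / 9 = 2569.56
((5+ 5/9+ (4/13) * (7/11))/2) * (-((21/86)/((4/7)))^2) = -8886101/16922048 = -0.53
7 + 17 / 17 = 8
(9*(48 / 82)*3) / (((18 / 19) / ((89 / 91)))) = 60876 / 3731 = 16.32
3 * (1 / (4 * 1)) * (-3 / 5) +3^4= 1611 / 20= 80.55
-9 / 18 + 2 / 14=-0.36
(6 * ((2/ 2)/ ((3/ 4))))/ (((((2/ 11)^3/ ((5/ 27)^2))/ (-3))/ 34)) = -4655.76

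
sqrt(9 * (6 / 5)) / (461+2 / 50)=5 * sqrt(30) / 3842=0.01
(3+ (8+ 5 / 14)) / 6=53 / 28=1.89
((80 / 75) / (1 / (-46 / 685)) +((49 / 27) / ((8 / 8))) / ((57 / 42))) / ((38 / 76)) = 4447388 / 1757025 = 2.53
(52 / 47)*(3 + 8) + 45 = 2687 / 47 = 57.17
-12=-12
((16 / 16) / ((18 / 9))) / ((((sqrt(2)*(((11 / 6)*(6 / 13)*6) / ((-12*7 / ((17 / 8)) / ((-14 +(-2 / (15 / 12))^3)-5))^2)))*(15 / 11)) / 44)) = 11211200000*sqrt(2) / 2408748241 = 6.58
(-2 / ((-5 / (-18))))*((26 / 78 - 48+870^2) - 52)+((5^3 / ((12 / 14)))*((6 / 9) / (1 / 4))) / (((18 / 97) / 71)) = -2146568522 / 405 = -5300169.19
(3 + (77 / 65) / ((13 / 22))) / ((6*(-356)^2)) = 4229 / 642551520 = 0.00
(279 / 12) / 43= 93 / 172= 0.54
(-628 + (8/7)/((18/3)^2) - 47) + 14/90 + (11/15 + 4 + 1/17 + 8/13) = -9320128/13923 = -669.41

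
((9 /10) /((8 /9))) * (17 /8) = 1377 /640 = 2.15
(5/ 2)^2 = 25/ 4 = 6.25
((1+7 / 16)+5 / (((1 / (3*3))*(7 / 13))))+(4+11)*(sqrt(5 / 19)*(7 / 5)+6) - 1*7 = 21*sqrt(95) / 19+18817 / 112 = 178.78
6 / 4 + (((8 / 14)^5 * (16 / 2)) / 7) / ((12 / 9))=365235 / 235298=1.55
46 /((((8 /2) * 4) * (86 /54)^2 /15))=251505 /14792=17.00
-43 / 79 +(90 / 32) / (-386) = -269123 / 487904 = -0.55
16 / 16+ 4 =5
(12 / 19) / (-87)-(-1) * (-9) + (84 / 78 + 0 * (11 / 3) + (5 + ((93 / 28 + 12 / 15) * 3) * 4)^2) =25952418143 / 8774675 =2957.65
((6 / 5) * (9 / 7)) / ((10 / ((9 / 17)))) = 243 / 2975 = 0.08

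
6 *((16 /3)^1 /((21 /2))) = 64 /21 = 3.05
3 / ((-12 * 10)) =-0.02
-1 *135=-135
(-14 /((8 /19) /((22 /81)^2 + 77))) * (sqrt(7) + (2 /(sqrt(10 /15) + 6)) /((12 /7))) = -67255573 * sqrt(7) /26244 - 470789011 /927288 + 470789011 * sqrt(6) /16691184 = -7218.89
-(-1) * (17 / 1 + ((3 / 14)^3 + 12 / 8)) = 18.51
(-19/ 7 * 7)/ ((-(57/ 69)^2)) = 529/ 19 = 27.84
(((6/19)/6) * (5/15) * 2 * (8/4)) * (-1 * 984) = -69.05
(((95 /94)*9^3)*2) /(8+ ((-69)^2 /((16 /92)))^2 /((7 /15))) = 7756560 /8453589483457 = 0.00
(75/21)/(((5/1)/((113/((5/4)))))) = 452/7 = 64.57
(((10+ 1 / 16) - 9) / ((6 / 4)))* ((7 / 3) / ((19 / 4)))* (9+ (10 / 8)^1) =4879 / 1368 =3.57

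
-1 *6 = -6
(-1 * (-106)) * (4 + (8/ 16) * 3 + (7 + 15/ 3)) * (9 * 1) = 16695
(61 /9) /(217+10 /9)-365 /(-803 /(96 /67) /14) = 13236317 /1446731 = 9.15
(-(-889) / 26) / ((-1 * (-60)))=889 / 1560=0.57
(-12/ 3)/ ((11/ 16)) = -64/ 11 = -5.82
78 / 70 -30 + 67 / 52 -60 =-159427 / 1820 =-87.60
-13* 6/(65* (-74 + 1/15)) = 18/1109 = 0.02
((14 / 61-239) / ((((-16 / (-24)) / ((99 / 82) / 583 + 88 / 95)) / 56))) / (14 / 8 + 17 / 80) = -3751647107040 / 395405599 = -9488.10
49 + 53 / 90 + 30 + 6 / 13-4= 88979 / 1170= 76.05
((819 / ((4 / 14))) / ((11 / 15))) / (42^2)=195 / 88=2.22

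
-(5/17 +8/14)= -0.87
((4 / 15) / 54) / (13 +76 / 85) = 34 / 95661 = 0.00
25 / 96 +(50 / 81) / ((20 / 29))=2995 / 2592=1.16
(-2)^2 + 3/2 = 11/2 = 5.50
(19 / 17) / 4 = 19 / 68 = 0.28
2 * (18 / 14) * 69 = 177.43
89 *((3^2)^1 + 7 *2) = 2047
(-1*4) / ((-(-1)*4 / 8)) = -8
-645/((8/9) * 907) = -5805/7256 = -0.80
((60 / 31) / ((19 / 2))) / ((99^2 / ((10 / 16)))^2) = 125 / 150877613304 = 0.00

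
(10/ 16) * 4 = 5/ 2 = 2.50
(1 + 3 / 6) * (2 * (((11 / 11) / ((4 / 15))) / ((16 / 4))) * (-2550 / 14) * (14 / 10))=-11475 / 16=-717.19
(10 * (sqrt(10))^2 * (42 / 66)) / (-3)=-21.21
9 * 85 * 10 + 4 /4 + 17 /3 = 22970 /3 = 7656.67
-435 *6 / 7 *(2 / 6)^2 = -290 / 7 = -41.43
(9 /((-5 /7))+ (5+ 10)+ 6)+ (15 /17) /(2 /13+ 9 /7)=9.01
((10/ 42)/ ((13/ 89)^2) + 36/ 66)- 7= 183676/ 39039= 4.70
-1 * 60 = -60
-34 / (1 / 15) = -510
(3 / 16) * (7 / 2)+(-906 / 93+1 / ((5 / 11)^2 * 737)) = -15085863 / 1661600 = -9.08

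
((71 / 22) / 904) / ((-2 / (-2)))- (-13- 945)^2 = -18252490361 / 19888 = -917764.00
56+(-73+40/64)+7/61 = -7935/488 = -16.26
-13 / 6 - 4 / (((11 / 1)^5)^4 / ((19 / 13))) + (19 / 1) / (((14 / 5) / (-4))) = -10766018168905757827246795 / 367321497233177765023746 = -29.31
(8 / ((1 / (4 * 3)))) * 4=384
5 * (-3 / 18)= -5 / 6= -0.83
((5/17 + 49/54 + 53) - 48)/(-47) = -5693/43146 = -0.13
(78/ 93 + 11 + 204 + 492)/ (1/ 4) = 87772/ 31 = 2831.35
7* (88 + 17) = 735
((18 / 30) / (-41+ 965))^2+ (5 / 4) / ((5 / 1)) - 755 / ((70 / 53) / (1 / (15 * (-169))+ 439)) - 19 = -301766315078953 / 1202401200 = -250969.74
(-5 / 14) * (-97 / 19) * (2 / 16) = 0.23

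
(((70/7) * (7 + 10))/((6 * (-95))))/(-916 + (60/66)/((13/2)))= 0.00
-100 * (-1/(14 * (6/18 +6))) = 150/133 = 1.13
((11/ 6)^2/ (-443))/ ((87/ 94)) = -5687/ 693738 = -0.01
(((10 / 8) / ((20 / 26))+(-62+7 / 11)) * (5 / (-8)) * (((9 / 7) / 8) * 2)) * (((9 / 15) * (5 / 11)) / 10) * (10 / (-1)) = -101385 / 30976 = -3.27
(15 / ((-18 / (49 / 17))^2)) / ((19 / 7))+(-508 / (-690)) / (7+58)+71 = 315413156629 / 4432884300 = 71.15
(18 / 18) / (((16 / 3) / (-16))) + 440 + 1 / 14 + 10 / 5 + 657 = 15345 / 14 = 1096.07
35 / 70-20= -39 / 2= -19.50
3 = 3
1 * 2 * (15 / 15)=2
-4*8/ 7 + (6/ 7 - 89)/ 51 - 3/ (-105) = -11194/ 1785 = -6.27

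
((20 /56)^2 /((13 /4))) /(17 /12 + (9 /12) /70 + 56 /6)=1000 /274183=0.00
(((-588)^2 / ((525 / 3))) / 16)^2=9529569 / 625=15247.31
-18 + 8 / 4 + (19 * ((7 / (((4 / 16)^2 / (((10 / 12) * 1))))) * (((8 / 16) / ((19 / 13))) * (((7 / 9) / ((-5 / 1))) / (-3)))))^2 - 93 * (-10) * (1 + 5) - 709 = 38345959 / 6561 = 5844.53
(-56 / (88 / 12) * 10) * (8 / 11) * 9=-60480 / 121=-499.83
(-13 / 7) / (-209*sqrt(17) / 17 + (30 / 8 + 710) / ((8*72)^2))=837342904320 / 538518376464475897 + 4785194057859072*sqrt(17) / 538518376464475897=0.04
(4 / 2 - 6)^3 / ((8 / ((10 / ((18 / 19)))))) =-84.44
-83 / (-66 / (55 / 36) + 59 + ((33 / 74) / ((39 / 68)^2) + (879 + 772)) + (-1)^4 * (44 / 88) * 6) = -7784985 / 156746051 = -0.05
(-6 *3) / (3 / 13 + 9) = -39 / 20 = -1.95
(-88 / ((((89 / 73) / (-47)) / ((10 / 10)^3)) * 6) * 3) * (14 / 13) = 2113496 / 1157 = 1826.70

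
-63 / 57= -21 / 19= -1.11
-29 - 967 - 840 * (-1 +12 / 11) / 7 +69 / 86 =-951777 / 946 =-1006.11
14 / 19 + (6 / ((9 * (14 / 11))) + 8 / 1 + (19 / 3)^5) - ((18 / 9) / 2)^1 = 329588143 / 32319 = 10197.97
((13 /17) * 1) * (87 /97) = 0.69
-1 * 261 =-261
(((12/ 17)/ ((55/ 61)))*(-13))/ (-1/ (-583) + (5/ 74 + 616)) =-956968/ 57927415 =-0.02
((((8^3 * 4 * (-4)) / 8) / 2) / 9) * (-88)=45056 / 9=5006.22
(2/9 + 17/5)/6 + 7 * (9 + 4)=24733/270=91.60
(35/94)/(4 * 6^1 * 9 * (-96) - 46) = -35/1953508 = -0.00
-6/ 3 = -2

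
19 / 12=1.58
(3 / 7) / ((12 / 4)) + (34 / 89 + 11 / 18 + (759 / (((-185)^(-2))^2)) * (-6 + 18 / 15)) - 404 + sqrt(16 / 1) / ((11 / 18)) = -526408827947225479 / 123354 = -4267464597396.32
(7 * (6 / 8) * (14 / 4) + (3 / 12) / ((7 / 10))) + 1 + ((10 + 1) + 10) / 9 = 3707 / 168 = 22.07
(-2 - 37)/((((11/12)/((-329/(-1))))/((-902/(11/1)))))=1147791.27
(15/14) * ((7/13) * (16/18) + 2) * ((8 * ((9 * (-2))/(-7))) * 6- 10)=575650/1911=301.23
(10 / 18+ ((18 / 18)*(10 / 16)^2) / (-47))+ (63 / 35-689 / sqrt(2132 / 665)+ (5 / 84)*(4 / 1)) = 2449661 / 947520-53*sqrt(354445) / 82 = -382.22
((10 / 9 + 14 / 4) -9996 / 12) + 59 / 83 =-1236551 / 1494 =-827.68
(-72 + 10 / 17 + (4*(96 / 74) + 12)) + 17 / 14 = -466791 / 8806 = -53.01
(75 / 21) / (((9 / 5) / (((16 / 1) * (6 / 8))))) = 500 / 21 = 23.81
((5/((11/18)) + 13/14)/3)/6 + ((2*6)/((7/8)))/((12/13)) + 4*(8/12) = 49979/2772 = 18.03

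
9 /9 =1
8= 8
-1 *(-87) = 87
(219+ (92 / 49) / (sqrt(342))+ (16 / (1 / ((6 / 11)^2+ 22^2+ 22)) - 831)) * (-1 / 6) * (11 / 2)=-226535 / 33 - 253 * sqrt(38) / 16758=-6864.79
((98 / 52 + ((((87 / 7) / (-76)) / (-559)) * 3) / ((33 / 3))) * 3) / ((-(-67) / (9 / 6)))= 55488087 / 438349912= 0.13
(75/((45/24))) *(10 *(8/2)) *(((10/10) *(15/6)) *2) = 8000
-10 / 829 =-0.01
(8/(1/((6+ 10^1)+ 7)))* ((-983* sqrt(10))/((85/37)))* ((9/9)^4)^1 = -6692264* sqrt(10)/85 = -248974.08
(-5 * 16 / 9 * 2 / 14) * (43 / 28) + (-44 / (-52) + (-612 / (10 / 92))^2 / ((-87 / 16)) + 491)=-24230517123754 / 4156425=-5829653.40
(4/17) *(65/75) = 52/255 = 0.20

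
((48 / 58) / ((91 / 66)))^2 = 2509056 / 6964321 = 0.36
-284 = -284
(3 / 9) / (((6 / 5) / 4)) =10 / 9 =1.11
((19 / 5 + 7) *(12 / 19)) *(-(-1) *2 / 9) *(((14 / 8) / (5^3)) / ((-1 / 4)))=-1008 / 11875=-0.08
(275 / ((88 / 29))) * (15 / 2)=10875 / 16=679.69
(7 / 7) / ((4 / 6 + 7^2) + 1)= 3 / 152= 0.02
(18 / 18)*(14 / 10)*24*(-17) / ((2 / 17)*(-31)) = 24276 / 155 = 156.62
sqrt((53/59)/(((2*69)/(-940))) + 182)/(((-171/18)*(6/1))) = -2*sqrt(728721213)/232047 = -0.23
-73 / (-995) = 73 / 995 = 0.07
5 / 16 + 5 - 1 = 69 / 16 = 4.31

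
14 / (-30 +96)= 7 / 33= 0.21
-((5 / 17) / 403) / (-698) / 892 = 5 / 4265542216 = 0.00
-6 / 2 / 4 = -3 / 4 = -0.75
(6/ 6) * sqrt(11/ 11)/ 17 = 1/ 17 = 0.06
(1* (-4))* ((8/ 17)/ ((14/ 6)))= -96/ 119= -0.81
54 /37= 1.46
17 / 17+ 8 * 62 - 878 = -381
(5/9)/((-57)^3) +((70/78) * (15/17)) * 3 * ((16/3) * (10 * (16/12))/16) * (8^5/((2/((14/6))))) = 148675903486895/368348877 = 403627.95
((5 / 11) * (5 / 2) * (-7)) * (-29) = 5075 / 22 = 230.68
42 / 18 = 7 / 3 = 2.33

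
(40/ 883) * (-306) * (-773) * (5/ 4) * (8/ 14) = 47307600/ 6181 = 7653.71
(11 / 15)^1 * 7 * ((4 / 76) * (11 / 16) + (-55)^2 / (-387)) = -70481411 / 1764720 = -39.94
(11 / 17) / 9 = 0.07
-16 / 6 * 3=-8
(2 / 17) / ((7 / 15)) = 30 / 119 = 0.25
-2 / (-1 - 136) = 2 / 137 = 0.01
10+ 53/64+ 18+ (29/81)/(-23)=3435379/119232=28.81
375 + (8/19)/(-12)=21373/57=374.96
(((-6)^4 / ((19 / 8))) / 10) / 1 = 5184 / 95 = 54.57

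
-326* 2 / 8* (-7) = 1141 / 2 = 570.50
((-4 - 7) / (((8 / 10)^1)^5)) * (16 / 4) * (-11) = 378125 / 256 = 1477.05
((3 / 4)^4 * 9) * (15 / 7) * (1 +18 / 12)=54675 / 3584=15.26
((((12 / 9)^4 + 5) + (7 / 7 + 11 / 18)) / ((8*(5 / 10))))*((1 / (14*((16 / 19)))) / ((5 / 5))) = 30077 / 145152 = 0.21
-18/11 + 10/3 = 56/33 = 1.70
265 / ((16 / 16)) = 265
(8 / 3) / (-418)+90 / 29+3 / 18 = 39563 / 12122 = 3.26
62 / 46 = 31 / 23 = 1.35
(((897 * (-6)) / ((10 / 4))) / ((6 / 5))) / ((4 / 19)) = -8521.50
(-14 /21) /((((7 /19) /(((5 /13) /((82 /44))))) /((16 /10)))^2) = -22364672 /41761083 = -0.54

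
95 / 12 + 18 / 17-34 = -5105 / 204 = -25.02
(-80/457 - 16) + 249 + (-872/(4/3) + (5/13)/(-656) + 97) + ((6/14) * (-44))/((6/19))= -10472928731/27281072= -383.89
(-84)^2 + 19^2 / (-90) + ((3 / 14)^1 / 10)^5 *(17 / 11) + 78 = 37963323527397179 / 5324457600000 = 7129.99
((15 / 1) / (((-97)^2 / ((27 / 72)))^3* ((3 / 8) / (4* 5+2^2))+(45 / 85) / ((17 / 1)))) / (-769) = -117045 / 1480964250779593979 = -0.00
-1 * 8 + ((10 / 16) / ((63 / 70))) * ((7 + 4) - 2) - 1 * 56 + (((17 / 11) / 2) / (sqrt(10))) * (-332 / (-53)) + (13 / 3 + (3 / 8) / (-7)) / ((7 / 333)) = 1411 * sqrt(10) / 2915 + 57171 / 392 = 147.38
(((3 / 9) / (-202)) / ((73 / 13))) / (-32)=13 / 1415616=0.00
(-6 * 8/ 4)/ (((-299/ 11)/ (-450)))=-59400/ 299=-198.66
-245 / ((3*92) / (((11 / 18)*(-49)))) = 132055 / 4968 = 26.58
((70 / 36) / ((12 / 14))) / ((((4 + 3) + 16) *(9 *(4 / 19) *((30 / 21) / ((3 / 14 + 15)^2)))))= 670453 / 79488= 8.43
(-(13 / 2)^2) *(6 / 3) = -169 / 2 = -84.50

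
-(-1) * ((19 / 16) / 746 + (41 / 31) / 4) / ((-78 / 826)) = -50771329 / 14430624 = -3.52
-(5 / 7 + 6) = -47 / 7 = -6.71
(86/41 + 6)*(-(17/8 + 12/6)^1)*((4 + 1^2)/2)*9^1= -123255/164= -751.55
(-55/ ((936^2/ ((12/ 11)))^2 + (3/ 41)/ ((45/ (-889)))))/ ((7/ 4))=-135300/ 2776511195371697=-0.00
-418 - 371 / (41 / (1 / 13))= -223165 / 533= -418.70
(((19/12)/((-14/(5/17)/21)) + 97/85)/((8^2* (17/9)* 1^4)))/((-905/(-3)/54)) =219429/334777600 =0.00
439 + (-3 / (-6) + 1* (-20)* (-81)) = 4119 / 2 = 2059.50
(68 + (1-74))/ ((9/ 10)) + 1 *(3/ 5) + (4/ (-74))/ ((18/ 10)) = -2767/ 555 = -4.99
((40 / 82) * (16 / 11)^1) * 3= 960 / 451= 2.13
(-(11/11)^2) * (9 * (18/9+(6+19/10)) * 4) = -1782/5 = -356.40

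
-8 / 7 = -1.14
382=382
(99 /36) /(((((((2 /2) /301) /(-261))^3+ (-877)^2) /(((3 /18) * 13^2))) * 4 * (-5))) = -300454798097847393 /59667820997835206247680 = -0.00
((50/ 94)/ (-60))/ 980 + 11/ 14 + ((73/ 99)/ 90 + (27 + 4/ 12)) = 4617305587/ 164157840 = 28.13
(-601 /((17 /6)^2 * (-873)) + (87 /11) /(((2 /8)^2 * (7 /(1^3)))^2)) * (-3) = -1876940196 /15109787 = -124.22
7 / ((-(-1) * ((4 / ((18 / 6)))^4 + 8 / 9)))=567 / 328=1.73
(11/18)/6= 0.10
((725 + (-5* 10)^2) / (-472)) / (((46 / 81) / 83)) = -21681675 / 21712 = -998.60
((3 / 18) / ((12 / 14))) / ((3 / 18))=1.17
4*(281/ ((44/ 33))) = 843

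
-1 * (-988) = 988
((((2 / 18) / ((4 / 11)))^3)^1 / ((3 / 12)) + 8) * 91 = 8612513 / 11664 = 738.38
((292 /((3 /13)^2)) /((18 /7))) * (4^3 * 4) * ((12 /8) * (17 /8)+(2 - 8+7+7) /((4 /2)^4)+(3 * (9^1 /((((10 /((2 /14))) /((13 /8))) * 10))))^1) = 4145429392 /2025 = 2047125.63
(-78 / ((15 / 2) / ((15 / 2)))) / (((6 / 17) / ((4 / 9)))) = -98.22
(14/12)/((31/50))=175/93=1.88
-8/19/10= -4/95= -0.04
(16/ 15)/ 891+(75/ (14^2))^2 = 75792781/ 513429840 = 0.15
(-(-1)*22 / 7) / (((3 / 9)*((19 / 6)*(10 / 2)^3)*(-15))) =-132 / 83125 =-0.00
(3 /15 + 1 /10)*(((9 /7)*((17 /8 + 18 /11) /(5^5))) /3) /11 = 2979 /211750000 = 0.00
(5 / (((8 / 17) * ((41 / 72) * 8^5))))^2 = 585225 / 1804960006144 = 0.00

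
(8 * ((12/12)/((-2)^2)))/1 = 2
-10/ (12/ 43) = -215/ 6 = -35.83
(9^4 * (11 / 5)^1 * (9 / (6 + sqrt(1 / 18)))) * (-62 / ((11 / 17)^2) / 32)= -14283539757 / 142340 + 1587059973 * sqrt(2) / 569360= -96405.99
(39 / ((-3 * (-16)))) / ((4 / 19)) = 3.86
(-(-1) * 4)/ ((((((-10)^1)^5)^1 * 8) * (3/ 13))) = -13/ 600000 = -0.00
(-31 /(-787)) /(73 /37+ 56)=0.00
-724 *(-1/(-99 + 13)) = -362/43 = -8.42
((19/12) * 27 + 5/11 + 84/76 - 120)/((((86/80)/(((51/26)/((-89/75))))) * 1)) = 1210172625/10397959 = 116.39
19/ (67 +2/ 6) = 57/ 202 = 0.28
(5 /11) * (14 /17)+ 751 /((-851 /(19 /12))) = -1953463 /1909644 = -1.02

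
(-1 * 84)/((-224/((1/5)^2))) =3/200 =0.02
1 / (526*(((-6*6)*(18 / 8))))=-1 / 42606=-0.00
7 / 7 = 1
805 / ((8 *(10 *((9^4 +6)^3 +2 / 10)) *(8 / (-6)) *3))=-805 / 90625627604224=-0.00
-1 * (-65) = 65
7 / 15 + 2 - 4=-23 / 15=-1.53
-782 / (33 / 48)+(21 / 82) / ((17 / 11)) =-17439187 / 15334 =-1137.29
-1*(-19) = 19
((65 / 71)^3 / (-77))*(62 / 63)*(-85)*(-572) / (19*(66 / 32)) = -1204131760000 / 98964896877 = -12.17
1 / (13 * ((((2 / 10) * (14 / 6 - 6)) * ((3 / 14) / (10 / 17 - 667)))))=793030 / 2431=326.22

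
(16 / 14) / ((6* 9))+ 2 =382 / 189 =2.02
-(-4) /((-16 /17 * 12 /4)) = -17 /12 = -1.42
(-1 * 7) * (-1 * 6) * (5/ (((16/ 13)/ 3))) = 4095/ 8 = 511.88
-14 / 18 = -7 / 9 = -0.78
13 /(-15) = -0.87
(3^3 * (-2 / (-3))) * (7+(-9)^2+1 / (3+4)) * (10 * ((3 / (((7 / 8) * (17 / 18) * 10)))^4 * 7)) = 48350689247232 / 25066740125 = 1928.88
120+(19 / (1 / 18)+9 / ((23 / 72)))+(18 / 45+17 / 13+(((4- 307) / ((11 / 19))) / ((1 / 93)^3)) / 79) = -6922232426808 / 1299155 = -5328257.54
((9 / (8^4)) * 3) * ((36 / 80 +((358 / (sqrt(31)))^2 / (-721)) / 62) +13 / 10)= 124033653 / 11352162304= 0.01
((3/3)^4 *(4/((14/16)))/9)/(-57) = -32/3591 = -0.01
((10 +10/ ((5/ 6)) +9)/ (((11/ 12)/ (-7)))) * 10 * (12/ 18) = -17360/ 11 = -1578.18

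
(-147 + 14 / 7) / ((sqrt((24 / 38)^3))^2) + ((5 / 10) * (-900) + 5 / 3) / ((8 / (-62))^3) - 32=89892551 / 432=208084.61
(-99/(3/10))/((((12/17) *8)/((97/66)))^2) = -13596005/608256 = -22.35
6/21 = 2/7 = 0.29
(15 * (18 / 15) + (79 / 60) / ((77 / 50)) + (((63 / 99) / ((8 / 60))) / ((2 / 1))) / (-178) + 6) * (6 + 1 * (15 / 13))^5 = 9474679616829633 / 20355767432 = 465454.31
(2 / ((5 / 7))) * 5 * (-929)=-13006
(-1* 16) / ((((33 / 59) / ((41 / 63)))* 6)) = -19352 / 6237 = -3.10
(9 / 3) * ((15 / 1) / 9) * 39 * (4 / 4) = 195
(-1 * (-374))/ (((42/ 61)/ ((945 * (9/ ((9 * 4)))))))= 513315/ 4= 128328.75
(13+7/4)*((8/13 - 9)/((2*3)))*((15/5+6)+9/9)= -32155/156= -206.12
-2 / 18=-1 / 9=-0.11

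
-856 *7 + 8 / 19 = -113840 / 19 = -5991.58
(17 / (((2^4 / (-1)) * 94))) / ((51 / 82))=-41 / 2256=-0.02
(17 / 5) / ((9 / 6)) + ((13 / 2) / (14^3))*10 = 94271 / 41160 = 2.29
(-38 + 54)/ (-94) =-8/ 47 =-0.17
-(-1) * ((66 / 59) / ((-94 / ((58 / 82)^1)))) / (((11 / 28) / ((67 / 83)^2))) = -10935204 / 783231077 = -0.01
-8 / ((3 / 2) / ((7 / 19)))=-112 / 57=-1.96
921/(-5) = -921/5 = -184.20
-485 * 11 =-5335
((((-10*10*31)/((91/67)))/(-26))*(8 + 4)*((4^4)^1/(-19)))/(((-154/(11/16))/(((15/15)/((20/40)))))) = 19939200/157339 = 126.73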